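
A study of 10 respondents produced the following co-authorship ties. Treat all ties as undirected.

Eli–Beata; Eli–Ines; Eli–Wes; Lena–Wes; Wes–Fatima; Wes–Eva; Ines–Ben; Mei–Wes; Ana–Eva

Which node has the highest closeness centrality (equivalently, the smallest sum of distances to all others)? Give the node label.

Wes

Farness (sum of distances to all others) for each node — Ana:28, Beata:24, Ben:30, Eli:16, Eva:20, Fatima:22, Ines:22, Lena:22, Mei:22, Wes:14.
The smallest farness is 14, for Wes, so Wes has the highest closeness.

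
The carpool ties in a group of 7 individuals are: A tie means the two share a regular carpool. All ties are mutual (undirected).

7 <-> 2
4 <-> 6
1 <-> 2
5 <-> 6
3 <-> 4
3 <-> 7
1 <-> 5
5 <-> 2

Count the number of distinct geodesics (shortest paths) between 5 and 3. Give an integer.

2

The shortest distance is 3. The length-3 paths are: 5–6–4–3; 5–2–7–3.
That gives 2 distinct shortest paths.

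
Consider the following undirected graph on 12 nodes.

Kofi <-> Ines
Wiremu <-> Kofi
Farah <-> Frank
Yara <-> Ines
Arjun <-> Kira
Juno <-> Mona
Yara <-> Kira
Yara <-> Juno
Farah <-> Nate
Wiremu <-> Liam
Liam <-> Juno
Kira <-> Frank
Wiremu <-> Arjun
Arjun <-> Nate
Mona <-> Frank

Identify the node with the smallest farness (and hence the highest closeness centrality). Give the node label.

Kira

Farness (sum of distances to all others) for each node — Arjun:22, Farah:29, Frank:24, Ines:28, Juno:24, Kira:21, Kofi:29, Liam:26, Mona:26, Nate:28, Wiremu:23, Yara:22.
The smallest farness is 21, for Kira, so Kira has the highest closeness.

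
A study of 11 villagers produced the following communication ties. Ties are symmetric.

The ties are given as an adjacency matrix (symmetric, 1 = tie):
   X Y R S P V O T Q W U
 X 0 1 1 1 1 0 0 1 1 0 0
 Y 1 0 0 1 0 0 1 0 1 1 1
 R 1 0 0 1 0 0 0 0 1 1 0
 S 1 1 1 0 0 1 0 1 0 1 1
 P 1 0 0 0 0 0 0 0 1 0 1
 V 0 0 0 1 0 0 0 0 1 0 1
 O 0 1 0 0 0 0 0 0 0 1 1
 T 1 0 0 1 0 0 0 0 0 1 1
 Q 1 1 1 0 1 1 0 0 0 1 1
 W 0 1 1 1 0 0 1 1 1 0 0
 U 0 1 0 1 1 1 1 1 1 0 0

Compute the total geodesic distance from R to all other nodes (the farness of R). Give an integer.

16

Distances from R: O:2, P:2, Q:1, S:1, T:2, U:2, V:2, W:1, X:1, Y:2.
Sum = 2 + 2 + 1 + 1 + 2 + 2 + 2 + 1 + 1 + 2 = 16.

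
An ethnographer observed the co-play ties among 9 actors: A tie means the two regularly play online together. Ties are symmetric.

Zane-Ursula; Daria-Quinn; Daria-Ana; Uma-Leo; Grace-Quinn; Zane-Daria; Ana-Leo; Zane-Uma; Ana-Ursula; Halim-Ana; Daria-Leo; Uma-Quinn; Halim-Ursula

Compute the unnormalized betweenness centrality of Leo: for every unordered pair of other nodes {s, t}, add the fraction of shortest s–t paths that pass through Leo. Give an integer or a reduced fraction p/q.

Pairs whose geodesics pass through Leo — Daria–Uma: 1/3; Halim–Uma: 1/2; Uma–Ana: 1.
All other pairs contribute 0.
Summing the contributions gives betweenness(Leo) = 11/6.

11/6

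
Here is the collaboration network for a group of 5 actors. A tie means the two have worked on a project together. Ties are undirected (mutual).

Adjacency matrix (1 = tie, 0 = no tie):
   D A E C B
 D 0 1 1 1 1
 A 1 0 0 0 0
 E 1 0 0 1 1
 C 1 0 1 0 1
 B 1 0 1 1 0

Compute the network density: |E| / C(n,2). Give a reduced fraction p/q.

7/10

There are 7 edges and 5 nodes, so the maximum possible is C(5,2) = 10.
Density = 7/10.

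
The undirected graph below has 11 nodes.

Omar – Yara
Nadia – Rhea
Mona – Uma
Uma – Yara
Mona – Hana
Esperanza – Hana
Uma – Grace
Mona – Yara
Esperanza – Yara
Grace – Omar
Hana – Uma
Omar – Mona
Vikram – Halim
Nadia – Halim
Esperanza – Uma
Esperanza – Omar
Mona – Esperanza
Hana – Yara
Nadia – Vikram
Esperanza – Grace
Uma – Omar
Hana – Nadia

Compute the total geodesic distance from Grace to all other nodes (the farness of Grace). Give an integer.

Distances from Grace: Esperanza:1, Halim:4, Hana:2, Mona:2, Nadia:3, Omar:1, Rhea:4, Uma:1, Vikram:4, Yara:2.
Sum = 1 + 4 + 2 + 2 + 3 + 1 + 4 + 1 + 4 + 2 = 24.

24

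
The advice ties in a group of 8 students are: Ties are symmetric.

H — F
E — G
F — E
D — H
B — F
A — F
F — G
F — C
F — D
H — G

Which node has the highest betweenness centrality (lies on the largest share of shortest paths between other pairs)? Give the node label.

F

Unnormalized betweenness of each node: A:0, B:0, C:0, D:0, E:0, F:17, G:1/2, H:1/2.
F has the largest value, 17, making it the main broker — the node through which the most shortest paths run.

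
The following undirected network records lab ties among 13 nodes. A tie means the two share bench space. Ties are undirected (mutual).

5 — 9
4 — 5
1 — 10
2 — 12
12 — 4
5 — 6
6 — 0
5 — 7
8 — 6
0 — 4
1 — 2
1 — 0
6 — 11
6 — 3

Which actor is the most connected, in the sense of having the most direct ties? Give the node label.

Degrees — 0:3, 1:3, 2:2, 3:1, 4:3, 5:4, 6:5, 7:1, 8:1, 9:1, 10:1, 11:1, 12:2.
The maximum is 5, attained only by 6.

6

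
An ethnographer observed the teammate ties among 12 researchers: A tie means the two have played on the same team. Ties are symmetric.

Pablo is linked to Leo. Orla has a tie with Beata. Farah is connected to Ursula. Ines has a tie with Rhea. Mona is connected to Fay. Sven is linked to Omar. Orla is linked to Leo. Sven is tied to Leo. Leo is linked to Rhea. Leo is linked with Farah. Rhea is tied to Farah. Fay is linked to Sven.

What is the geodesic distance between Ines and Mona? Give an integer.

One shortest route is Ines – Rhea – Leo – Sven – Fay – Mona, which uses 5 edges, and at distance 4 from Ines we only reach {Beata, Fay, Omar}, which does not include Mona. So d(Ines,Mona) = 5.

5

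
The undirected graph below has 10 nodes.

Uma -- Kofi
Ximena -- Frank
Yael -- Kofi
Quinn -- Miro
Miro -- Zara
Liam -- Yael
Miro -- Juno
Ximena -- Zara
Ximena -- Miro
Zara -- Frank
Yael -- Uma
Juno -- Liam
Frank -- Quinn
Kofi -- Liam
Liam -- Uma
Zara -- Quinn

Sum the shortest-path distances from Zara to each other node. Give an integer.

Distances from Zara: Frank:1, Juno:2, Kofi:4, Liam:3, Miro:1, Quinn:1, Uma:4, Ximena:1, Yael:4.
Sum = 1 + 2 + 4 + 3 + 1 + 1 + 4 + 1 + 4 = 21.

21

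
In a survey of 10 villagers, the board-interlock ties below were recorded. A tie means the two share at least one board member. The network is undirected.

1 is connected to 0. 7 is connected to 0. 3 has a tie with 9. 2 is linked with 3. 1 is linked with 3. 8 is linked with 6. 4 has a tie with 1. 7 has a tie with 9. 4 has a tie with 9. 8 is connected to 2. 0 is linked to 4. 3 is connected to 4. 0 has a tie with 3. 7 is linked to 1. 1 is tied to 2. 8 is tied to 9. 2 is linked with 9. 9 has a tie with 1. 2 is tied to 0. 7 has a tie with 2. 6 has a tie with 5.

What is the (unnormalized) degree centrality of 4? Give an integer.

4 is directly tied to 0, 1, 3, and 9. That is 4 neighbors, so the degree of 4 is 4.

4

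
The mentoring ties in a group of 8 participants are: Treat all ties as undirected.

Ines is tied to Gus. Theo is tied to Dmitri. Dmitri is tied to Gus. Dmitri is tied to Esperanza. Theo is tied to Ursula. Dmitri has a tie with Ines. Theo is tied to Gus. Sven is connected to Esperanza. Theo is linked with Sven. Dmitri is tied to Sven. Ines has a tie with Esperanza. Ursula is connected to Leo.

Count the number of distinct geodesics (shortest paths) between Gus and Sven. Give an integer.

2

The shortest distance is 2. The length-2 paths are: Gus–Dmitri–Sven; Gus–Theo–Sven.
That gives 2 distinct shortest paths.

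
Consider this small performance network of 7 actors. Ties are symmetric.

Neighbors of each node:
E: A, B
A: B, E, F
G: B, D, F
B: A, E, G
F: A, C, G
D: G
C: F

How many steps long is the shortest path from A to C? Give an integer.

One shortest route is A – F – C, which uses 2 edges, and A and C are not directly tied, so nothing shorter exists. So d(A,C) = 2.

2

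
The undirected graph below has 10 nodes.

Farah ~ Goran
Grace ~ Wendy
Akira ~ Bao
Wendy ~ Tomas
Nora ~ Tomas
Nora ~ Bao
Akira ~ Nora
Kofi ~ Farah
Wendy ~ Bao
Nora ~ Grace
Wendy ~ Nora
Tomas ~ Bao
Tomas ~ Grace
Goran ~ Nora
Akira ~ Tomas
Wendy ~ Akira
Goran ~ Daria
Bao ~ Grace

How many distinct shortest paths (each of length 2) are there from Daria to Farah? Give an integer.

The shortest distance is 2, and the only length-2 path is Daria–Goran–Farah. So there is exactly 1 shortest path.

1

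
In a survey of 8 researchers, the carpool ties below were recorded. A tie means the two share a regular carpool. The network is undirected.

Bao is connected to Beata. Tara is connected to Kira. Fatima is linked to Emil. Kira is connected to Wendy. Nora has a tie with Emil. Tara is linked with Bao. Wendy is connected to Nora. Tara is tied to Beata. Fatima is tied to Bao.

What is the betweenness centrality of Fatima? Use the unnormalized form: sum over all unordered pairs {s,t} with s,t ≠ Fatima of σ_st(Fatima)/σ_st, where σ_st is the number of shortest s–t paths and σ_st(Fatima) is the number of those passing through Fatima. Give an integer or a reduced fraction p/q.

9/2

Pairs whose geodesics pass through Fatima — Bao–Nora: 1; Bao–Emil: 1; Beata–Nora: 1/2; Beata–Emil: 1; Tara–Emil: 1.
All other pairs contribute 0.
Summing the contributions gives betweenness(Fatima) = 9/2.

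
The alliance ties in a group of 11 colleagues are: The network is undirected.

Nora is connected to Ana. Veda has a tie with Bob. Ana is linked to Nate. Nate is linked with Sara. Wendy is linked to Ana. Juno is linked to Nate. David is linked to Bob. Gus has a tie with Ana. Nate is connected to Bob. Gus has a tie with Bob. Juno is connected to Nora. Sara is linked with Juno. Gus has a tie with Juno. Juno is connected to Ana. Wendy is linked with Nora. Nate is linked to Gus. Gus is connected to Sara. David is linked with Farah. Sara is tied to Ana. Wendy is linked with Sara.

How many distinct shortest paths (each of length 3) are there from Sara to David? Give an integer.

2

The shortest distance is 3. The length-3 paths are: Sara–Gus–Bob–David; Sara–Nate–Bob–David.
That gives 2 distinct shortest paths.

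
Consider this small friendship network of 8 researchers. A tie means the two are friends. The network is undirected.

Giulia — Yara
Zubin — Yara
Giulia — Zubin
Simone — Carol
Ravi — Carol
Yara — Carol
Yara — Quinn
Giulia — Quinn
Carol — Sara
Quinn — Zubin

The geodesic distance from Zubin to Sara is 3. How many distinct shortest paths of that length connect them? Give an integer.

1

The shortest distance is 3, and the only length-3 path is Zubin–Yara–Carol–Sara. So there is exactly 1 shortest path.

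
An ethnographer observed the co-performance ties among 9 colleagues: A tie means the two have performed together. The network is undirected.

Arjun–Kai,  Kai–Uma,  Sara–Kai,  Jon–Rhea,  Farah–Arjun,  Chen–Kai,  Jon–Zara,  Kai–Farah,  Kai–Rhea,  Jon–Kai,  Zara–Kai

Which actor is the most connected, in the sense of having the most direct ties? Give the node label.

Kai

Degrees — Arjun:2, Chen:1, Farah:2, Jon:3, Kai:8, Rhea:2, Sara:1, Uma:1, Zara:2.
The maximum is 8, attained only by Kai.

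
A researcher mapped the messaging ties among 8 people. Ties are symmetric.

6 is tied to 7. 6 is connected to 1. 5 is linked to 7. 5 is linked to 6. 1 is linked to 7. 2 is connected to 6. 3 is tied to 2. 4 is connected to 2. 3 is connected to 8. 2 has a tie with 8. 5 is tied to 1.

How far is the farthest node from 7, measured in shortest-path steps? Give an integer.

Distances from 7: 1:1, 2:2, 3:3, 4:3, 5:1, 6:1, 8:3.
The largest is 3 (to 3, 4, and 8), so the eccentricity of 7 is 3.

3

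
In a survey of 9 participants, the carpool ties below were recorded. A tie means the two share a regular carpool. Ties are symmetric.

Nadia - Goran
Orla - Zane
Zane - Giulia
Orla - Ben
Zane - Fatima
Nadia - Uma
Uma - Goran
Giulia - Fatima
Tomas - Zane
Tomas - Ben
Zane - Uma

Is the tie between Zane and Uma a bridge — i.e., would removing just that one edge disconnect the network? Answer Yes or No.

Without the Zane–Uma edge there is no alternate route between Zane and Uma, so the network disconnects. It is a bridge.

Yes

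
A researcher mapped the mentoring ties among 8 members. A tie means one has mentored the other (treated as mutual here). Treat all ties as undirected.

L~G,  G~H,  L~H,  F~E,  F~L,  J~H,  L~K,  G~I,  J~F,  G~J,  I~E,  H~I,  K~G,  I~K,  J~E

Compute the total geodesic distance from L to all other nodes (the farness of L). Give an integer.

Distances from L: E:2, F:1, G:1, H:1, I:2, J:2, K:1.
Sum = 2 + 1 + 1 + 1 + 2 + 2 + 1 = 10.

10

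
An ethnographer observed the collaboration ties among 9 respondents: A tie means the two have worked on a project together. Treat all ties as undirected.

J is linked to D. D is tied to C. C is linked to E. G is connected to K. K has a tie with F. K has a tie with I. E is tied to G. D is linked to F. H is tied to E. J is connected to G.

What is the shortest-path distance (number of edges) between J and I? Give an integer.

One shortest route is J – G – K – I, which uses 3 edges, and at distance 2 from J we only reach {C, E, F, K}, which does not include I. So d(J,I) = 3.

3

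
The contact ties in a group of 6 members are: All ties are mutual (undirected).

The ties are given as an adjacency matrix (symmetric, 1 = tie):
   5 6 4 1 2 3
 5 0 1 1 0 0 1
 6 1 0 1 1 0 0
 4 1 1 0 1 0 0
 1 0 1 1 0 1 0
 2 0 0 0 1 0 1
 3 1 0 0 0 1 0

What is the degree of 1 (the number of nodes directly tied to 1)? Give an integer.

3

1 is directly tied to 2, 4, and 6. That is 3 neighbors, so the degree of 1 is 3.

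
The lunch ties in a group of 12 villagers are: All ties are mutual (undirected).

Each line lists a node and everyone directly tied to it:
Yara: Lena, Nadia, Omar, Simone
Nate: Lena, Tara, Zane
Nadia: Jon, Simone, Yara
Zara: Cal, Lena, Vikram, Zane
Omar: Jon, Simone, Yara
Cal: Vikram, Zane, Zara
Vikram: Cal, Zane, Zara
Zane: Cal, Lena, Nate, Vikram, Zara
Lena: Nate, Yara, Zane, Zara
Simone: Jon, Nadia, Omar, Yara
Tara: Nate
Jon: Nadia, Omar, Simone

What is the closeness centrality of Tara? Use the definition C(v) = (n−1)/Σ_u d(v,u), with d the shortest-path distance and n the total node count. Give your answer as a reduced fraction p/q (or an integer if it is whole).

11/34

Distances from Tara: Cal:3, Jon:5, Lena:2, Nadia:4, Nate:1, Omar:4, Simone:4, Vikram:3, Yara:3, Zane:2, Zara:3. Sum = 34.
n = 12, so closeness = 11/34.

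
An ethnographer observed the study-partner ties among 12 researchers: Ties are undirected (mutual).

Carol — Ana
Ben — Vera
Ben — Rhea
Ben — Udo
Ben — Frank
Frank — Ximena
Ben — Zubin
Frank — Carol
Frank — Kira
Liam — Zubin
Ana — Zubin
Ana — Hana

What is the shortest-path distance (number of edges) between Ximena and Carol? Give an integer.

One shortest route is Ximena – Frank – Carol, which uses 2 edges, and Ximena and Carol are not directly tied, so nothing shorter exists. So d(Ximena,Carol) = 2.

2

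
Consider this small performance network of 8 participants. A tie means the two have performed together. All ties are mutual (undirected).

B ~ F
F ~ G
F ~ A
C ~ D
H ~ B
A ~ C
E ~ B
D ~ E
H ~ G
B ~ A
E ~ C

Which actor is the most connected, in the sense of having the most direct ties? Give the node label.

B

Degrees — A:3, B:4, C:3, D:2, E:3, F:3, G:2, H:2.
The maximum is 4, attained only by B.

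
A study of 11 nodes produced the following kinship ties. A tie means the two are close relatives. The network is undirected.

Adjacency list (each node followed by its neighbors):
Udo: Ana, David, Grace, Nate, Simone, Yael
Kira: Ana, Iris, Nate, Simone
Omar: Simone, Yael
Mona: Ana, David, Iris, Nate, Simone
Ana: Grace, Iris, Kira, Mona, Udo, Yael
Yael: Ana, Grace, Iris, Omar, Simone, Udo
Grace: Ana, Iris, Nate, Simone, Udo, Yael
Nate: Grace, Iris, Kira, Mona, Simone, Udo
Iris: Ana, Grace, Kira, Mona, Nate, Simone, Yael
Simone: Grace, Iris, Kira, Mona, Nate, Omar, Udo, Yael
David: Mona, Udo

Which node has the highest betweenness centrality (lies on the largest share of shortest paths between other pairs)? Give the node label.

Simone

Unnormalized betweenness of each node: Ana:87/35, David:1/4, Grace:49/60, Iris:457/210, Kira:11/30, Mona:132/35, Nate:191/105, Omar:0, Simone:3319/420, Udo:2189/420, Yael:16/5.
Simone has the largest value, 3319/420, making it the main broker — the node through which the most shortest paths run.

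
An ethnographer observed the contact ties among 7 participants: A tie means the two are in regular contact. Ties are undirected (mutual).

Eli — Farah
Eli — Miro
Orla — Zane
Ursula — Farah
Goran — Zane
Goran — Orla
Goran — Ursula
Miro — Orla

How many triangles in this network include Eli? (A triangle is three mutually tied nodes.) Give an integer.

0

Eli's neighbors are Farah and Miro, but none of them are tied to each other, so no triangle contains Eli.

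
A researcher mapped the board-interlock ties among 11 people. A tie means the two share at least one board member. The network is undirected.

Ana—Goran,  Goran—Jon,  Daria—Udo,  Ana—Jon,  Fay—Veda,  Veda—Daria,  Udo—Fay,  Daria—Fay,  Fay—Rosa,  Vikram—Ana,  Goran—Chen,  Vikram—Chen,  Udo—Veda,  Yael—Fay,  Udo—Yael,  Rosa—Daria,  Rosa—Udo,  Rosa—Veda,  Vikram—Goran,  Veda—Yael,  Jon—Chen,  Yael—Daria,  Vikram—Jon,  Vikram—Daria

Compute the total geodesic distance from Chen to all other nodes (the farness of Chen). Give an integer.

22

Distances from Chen: Ana:2, Daria:2, Fay:3, Goran:1, Jon:1, Rosa:3, Udo:3, Veda:3, Vikram:1, Yael:3.
Sum = 2 + 2 + 3 + 1 + 1 + 3 + 3 + 3 + 1 + 3 = 22.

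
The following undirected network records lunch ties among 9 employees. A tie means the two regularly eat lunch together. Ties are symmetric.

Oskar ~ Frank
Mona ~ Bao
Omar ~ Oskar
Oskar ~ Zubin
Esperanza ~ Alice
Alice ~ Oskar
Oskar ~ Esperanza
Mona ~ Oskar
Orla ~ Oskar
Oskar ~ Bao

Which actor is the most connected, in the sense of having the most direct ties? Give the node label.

Oskar

Degrees — Alice:2, Bao:2, Esperanza:2, Frank:1, Mona:2, Omar:1, Orla:1, Oskar:8, Zubin:1.
The maximum is 8, attained only by Oskar.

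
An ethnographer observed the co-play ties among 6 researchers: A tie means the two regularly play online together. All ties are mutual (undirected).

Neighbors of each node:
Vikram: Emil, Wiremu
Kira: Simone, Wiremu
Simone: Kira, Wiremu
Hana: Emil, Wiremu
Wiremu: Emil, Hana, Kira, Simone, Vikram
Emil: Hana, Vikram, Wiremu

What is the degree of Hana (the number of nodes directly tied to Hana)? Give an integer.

Hana is directly tied to Emil and Wiremu. That is 2 neighbors, so the degree of Hana is 2.

2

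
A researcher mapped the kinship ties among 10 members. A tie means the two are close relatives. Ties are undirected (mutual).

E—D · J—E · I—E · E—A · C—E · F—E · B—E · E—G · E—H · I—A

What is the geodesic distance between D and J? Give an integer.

One shortest route is D – E – J, which uses 2 edges, and D and J are not directly tied, so nothing shorter exists. So d(D,J) = 2.

2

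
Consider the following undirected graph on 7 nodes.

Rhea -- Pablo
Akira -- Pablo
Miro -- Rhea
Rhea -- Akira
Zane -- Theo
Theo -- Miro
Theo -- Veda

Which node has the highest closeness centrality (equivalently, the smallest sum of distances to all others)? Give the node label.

Farness (sum of distances to all others) for each node — Akira:15, Miro:10, Pablo:15, Rhea:11, Theo:11, Veda:16, Zane:16.
The smallest farness is 10, for Miro, so Miro has the highest closeness.

Miro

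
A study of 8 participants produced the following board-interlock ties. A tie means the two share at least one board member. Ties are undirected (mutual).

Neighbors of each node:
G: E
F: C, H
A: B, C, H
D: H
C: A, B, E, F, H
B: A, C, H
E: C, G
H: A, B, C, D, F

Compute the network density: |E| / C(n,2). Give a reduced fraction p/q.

There are 11 edges and 8 nodes, so the maximum possible is C(8,2) = 28.
Density = 11/28.

11/28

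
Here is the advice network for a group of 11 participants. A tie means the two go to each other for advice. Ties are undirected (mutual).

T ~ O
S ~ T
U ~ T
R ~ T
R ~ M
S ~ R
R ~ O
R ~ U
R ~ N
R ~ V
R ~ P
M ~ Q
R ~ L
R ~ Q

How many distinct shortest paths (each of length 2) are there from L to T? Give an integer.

1

The shortest distance is 2, and the only length-2 path is L–R–T. So there is exactly 1 shortest path.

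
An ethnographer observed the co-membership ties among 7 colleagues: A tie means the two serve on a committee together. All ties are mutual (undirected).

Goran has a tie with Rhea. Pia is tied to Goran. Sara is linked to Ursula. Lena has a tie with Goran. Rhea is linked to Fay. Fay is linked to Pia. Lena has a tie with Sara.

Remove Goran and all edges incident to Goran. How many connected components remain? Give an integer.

Without Goran, the remaining ties split the others into: {Fay, Pia, Rhea}; {Lena, Sara, Ursula}.
That's 2 separate components.

2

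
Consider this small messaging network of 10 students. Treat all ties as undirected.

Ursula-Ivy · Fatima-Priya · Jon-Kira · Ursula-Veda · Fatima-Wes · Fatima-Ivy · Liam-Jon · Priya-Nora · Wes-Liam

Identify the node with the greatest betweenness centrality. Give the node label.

Fatima

Unnormalized betweenness of each node: Fatima:26, Ivy:14, Jon:8, Kira:0, Liam:14, Nora:0, Priya:8, Ursula:8, Veda:0, Wes:18.
Fatima has the largest value, 26, making it the main broker — the node through which the most shortest paths run.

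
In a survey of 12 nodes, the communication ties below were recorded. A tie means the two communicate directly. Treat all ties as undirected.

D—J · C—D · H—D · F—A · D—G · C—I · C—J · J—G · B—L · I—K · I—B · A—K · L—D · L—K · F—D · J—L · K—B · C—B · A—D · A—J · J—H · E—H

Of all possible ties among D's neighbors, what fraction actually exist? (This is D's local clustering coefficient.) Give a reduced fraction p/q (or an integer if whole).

2/7

D's neighbors: A, C, F, G, H, J, and L (k = 7).
Possible neighbor pairs: C(7,2) = 21. Edges among them: A–F, A–J, C–J, G–J, H–J, J–L → e = 6.
Clustering(D) = 6/21 = 2/7.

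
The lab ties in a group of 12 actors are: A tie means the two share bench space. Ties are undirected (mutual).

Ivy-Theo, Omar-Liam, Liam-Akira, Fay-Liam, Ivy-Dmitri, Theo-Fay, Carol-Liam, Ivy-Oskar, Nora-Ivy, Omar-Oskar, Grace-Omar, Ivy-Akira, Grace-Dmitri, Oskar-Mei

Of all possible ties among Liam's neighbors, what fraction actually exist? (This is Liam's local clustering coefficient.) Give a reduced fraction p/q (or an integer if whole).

Liam's neighbors: Akira, Carol, Fay, and Omar (k = 4).
Possible neighbor pairs: C(4,2) = 6. Edges among them: none → e = 0.
Clustering(Liam) = 0/6 = 0.

0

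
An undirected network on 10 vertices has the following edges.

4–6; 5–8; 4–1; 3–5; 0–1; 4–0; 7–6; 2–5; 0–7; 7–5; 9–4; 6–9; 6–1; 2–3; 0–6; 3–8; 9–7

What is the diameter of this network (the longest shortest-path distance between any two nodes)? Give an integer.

4

Eccentricity of each node (its greatest distance to any other): 0:3, 1:4, 2:4, 3:4, 4:4, 5:3, 6:3, 7:2, 8:4, 9:3.
The maximum eccentricity is 4, realized for instance by the pair 2–1 via 2 – 5 – 7 – 6 – 1. So the diameter is 4.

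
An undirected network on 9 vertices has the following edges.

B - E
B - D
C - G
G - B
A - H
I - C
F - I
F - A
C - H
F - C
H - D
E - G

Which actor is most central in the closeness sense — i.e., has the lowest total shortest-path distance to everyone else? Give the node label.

C

Farness (sum of distances to all others) for each node — A:18, B:16, C:12, D:16, E:19, F:16, G:14, H:14, I:17.
The smallest farness is 12, for C, so C has the highest closeness.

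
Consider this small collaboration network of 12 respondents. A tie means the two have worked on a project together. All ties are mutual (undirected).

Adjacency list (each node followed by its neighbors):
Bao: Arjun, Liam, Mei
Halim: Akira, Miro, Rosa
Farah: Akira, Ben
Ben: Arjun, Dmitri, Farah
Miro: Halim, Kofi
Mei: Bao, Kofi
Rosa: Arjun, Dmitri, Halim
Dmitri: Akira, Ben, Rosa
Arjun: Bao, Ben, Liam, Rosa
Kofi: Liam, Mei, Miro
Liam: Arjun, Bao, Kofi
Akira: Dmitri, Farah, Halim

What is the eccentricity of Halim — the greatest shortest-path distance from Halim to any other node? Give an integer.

Distances from Halim: Akira:1, Arjun:2, Bao:3, Ben:3, Dmitri:2, Farah:2, Kofi:2, Liam:3, Mei:3, Miro:1, Rosa:1.
The largest is 3 (to Ben, Bao, Liam, and Mei), so the eccentricity of Halim is 3.

3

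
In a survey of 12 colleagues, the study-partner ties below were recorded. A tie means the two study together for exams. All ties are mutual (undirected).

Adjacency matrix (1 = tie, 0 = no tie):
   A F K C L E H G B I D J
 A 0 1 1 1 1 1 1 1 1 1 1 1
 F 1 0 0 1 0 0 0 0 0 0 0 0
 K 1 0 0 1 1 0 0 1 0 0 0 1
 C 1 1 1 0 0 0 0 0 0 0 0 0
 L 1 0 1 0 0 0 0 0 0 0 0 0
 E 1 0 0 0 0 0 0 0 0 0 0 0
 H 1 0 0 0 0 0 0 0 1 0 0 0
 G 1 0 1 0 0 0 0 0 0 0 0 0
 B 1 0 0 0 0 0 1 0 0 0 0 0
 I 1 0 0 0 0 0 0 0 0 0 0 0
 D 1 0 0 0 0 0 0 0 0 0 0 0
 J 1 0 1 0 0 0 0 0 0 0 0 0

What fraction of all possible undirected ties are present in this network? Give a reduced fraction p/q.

17/66

There are 17 edges and 12 nodes, so the maximum possible is C(12,2) = 66.
Density = 17/66.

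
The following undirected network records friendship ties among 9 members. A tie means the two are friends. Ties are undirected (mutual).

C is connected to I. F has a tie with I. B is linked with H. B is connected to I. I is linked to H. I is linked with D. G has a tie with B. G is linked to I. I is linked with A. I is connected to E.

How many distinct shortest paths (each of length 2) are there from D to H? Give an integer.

The shortest distance is 2, and the only length-2 path is D–I–H. So there is exactly 1 shortest path.

1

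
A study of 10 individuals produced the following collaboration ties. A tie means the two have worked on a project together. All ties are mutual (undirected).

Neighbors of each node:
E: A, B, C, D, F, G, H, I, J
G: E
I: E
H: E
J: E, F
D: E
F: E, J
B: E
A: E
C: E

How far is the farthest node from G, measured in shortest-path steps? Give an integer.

Distances from G: A:2, B:2, C:2, D:2, E:1, F:2, H:2, I:2, J:2.
The largest is 2 (to H, D, I, C, B, J, F, and A), so the eccentricity of G is 2.

2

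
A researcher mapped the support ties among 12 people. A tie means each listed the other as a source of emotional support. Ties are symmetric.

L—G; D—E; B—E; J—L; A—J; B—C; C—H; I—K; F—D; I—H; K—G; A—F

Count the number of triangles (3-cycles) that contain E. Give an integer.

0

E's neighbors are B and D, but none of them are tied to each other, so no triangle contains E.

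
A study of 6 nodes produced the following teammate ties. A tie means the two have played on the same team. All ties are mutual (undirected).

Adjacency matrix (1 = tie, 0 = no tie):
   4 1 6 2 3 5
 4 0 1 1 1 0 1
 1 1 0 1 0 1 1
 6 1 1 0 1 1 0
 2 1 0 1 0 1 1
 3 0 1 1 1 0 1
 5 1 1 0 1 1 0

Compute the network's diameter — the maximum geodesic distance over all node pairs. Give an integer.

2

Eccentricity of each node (its greatest distance to any other): 1:2, 2:2, 3:2, 4:2, 5:2, 6:2.
The maximum eccentricity is 2, realized for instance by the pair 4–3 via 4 – 1 – 3. So the diameter is 2.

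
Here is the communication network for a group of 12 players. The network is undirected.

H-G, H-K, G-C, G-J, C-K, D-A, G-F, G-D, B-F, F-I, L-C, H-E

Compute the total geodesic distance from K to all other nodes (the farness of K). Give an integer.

29

Distances from K: A:4, B:4, C:1, D:3, E:2, F:3, G:2, H:1, I:4, J:3, L:2.
Sum = 4 + 4 + 1 + 3 + 2 + 3 + 2 + 1 + 4 + 3 + 2 = 29.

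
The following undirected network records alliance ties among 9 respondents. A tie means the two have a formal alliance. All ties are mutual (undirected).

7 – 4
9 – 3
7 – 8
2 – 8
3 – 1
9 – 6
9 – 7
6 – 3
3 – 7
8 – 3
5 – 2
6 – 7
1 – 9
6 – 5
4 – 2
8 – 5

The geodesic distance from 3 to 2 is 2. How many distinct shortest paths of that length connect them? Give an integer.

1

The shortest distance is 2, and the only length-2 path is 3–8–2. So there is exactly 1 shortest path.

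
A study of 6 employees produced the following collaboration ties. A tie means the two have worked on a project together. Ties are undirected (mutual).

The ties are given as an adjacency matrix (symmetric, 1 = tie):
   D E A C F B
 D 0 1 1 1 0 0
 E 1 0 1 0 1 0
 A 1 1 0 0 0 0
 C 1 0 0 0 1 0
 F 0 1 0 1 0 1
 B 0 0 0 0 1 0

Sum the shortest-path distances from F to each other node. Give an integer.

7

Distances from F: A:2, B:1, C:1, D:2, E:1.
Sum = 2 + 1 + 1 + 2 + 1 = 7.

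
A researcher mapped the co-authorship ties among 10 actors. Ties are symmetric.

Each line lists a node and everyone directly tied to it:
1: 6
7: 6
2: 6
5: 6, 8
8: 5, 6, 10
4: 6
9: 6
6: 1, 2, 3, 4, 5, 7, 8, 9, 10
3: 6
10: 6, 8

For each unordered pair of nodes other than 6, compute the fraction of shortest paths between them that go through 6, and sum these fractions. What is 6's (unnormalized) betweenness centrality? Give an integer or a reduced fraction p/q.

67/2

Pairs whose geodesics pass through 6 — 7–1: 1; 7–4: 1; 7–2: 1; 7–8: 1; 7–10: 1; 7–9: 1; 7–5: 1; 7–3: 1; 1–4: 1; 1–2: 1; 1–8: 1; 1–10: 1; 1–9: 1; 1–5: 1 … (+20 more pairs).
All other pairs contribute 0.
Summing the contributions gives betweenness(6) = 67/2.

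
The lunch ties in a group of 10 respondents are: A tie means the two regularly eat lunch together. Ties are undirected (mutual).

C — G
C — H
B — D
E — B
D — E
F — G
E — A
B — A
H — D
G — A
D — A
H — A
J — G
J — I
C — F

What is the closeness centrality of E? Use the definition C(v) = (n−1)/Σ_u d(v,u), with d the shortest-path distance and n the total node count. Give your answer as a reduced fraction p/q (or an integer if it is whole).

9/20

Distances from E: A:1, B:1, C:3, D:1, F:3, G:2, H:2, I:4, J:3. Sum = 20.
n = 10, so closeness = 9/20.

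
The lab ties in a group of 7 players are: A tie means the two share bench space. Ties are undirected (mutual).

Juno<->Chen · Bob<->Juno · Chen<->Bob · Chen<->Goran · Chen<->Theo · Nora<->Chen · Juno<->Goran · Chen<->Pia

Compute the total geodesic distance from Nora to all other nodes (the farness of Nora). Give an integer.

11

Distances from Nora: Bob:2, Chen:1, Goran:2, Juno:2, Pia:2, Theo:2.
Sum = 2 + 1 + 2 + 2 + 2 + 2 = 11.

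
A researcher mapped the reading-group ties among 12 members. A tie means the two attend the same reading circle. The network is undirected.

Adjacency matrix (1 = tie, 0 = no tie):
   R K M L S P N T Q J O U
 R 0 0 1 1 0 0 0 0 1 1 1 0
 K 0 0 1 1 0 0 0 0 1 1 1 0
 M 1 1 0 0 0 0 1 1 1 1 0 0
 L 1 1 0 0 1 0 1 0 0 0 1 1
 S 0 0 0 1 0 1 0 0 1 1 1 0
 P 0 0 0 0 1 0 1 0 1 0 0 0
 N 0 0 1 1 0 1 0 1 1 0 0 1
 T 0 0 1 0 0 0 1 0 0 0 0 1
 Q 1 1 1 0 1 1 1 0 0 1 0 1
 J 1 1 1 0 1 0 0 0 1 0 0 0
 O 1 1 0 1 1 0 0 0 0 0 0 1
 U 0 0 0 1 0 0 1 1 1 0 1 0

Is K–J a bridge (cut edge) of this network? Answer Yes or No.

Even without that edge, K still reaches J via K – M – J, so the network stays connected. Not a bridge.

No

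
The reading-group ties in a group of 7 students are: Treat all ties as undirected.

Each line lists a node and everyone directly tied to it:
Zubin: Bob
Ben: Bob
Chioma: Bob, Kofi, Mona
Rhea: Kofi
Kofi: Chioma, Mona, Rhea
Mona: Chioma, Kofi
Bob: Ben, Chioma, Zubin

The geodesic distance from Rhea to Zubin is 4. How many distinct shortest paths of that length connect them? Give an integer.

1

The shortest distance is 4, and the only length-4 path is Rhea–Kofi–Chioma–Bob–Zubin. So there is exactly 1 shortest path.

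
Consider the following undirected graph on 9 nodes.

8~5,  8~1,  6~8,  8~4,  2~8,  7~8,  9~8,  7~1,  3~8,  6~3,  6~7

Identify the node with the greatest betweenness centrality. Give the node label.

Unnormalized betweenness of each node: 1:0, 2:0, 3:0, 4:0, 5:0, 6:1/2, 7:1/2, 8:24, 9:0.
8 has the largest value, 24, making it the main broker — the node through which the most shortest paths run.

8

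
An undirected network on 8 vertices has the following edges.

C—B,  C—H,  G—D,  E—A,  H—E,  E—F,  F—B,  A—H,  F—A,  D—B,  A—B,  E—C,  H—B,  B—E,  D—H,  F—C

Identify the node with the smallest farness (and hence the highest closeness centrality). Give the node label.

Farness (sum of distances to all others) for each node — A:11, B:8, C:11, D:11, E:10, F:11, G:17, H:9.
The smallest farness is 8, for B, so B has the highest closeness.

B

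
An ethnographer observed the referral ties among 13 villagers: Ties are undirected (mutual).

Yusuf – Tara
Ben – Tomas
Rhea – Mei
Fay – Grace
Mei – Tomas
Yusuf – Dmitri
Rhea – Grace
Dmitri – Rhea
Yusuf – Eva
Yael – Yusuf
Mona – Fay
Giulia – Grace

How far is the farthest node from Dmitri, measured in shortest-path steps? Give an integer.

4

Distances from Dmitri: Ben:4, Eva:2, Fay:3, Giulia:3, Grace:2, Mei:2, Mona:4, Rhea:1, Tara:2, Tomas:3, Yael:2, Yusuf:1.
The largest is 4 (to Mona and Ben), so the eccentricity of Dmitri is 4.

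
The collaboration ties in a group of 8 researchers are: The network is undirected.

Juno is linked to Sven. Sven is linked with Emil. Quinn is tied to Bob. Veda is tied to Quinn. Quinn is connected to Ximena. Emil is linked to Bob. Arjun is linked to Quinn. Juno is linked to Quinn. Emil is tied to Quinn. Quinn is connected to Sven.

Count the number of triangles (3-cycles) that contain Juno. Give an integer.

Juno's neighbors: Quinn and Sven.
Neighbor pairs that are themselves tied: Juno–Quinn–Sven. Each forms one triangle with Juno, for 1 in total.

1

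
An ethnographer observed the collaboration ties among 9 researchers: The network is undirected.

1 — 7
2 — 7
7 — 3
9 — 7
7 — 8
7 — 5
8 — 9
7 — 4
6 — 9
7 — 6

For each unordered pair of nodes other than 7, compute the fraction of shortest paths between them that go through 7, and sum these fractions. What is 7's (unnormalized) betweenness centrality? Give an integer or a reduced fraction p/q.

Pairs whose geodesics pass through 7 — 5–2: 1; 5–4: 1; 5–8: 1; 5–3: 1; 5–1: 1; 5–9: 1; 5–6: 1; 2–4: 1; 2–8: 1; 2–3: 1; 2–1: 1; 2–9: 1; 2–6: 1; 4–8: 1 … (+12 more pairs).
All other pairs contribute 0.
Summing the contributions gives betweenness(7) = 51/2.

51/2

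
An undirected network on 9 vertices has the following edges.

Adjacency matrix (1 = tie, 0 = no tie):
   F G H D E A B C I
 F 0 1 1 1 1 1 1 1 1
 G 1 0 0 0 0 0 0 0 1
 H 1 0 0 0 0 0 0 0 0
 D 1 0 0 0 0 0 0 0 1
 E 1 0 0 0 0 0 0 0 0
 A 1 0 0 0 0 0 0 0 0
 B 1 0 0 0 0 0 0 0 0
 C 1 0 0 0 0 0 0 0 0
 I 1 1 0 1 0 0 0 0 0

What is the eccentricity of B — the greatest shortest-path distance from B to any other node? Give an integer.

Distances from B: A:2, C:2, D:2, E:2, F:1, G:2, H:2, I:2.
The largest is 2 (to G, H, D, E, A, C, and I), so the eccentricity of B is 2.

2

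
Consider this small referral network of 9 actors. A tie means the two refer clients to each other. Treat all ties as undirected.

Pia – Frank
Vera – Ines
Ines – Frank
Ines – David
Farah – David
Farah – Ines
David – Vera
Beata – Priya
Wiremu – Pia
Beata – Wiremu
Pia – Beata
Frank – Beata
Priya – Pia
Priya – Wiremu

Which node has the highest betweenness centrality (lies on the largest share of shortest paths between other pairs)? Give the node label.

Frank

Unnormalized betweenness of each node: Beata:5, David:1/2, Farah:0, Frank:16, Ines:31/2, Pia:5, Priya:0, Vera:0, Wiremu:0.
Frank has the largest value, 16, making it the main broker — the node through which the most shortest paths run.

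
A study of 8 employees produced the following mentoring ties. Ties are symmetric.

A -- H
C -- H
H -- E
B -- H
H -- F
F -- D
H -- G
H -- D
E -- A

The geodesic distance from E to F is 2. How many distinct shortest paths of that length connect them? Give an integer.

The shortest distance is 2, and the only length-2 path is E–H–F. So there is exactly 1 shortest path.

1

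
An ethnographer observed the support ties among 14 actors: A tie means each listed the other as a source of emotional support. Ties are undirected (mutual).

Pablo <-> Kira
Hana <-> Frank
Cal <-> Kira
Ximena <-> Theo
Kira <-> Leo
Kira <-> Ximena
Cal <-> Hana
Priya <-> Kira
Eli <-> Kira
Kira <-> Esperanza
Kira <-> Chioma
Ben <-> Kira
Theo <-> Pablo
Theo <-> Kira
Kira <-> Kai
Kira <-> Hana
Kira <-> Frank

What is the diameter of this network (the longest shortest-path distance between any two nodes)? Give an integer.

Eccentricity of each node (its greatest distance to any other): Ben:2, Cal:2, Chioma:2, Eli:2, Esperanza:2, Frank:2, Hana:2, Kai:2, Kira:1, Leo:2, Pablo:2, Priya:2, Theo:2, Ximena:2.
The maximum eccentricity is 2, realized for instance by the pair Kai–Frank via Kai – Kira – Frank. So the diameter is 2.

2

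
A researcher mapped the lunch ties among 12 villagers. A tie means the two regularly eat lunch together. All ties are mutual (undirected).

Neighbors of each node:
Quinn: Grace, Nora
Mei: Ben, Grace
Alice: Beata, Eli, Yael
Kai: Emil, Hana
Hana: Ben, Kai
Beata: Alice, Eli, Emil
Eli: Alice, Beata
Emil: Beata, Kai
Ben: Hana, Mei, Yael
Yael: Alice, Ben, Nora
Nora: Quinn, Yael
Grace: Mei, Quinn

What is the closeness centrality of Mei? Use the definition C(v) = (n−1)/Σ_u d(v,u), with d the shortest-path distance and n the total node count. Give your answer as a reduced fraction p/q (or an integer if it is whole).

11/29

Distances from Mei: Alice:3, Beata:4, Ben:1, Eli:4, Emil:4, Grace:1, Hana:2, Kai:3, Nora:3, Quinn:2, Yael:2. Sum = 29.
n = 12, so closeness = 11/29.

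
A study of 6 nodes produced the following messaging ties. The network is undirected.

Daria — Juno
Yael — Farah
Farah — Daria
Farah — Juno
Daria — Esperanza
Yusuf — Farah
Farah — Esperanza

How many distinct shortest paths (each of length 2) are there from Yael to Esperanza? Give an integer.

The shortest distance is 2, and the only length-2 path is Yael–Farah–Esperanza. So there is exactly 1 shortest path.

1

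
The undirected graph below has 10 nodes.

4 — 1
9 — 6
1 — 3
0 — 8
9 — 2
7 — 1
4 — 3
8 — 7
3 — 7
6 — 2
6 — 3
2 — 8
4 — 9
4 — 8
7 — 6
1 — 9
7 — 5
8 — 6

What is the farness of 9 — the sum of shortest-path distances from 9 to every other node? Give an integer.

Distances from 9: 0:3, 1:1, 2:1, 3:2, 4:1, 5:3, 6:1, 7:2, 8:2.
Sum = 3 + 1 + 1 + 2 + 1 + 3 + 1 + 2 + 2 = 16.

16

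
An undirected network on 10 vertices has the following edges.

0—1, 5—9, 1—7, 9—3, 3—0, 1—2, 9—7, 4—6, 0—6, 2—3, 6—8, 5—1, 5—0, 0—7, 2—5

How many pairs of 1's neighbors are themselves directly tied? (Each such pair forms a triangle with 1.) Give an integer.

3

1's neighbors: 0, 2, 5, and 7.
Neighbor pairs that are themselves tied: 1–0–5; 1–0–7; 1–2–5. Each forms one triangle with 1, for 3 in total.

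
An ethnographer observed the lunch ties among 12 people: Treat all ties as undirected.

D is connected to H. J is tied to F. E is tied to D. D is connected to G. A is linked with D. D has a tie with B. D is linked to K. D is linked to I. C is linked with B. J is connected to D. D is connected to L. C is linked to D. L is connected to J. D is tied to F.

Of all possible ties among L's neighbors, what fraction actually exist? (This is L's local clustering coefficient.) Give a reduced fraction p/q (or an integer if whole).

1

L's neighbors: D and J (k = 2).
Possible neighbor pairs: C(2,2) = 1. Edges among them: D–J → e = 1.
Clustering(L) = 1/1.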